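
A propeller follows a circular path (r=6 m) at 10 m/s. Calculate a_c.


Given: v = 10 m/s, r = 6 m
Using a_c = v^2 / r
a_c = 10^2 / 6
a_c = 100 / 6
a_c = 50/3 m/s^2

50/3 m/s^2


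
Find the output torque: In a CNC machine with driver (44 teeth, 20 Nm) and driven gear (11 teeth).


Given: N1 = 44, N2 = 11, T1 = 20 Nm
Using T2/T1 = N2/N1
T2 = T1 * N2 / N1
T2 = 20 * 11 / 44
T2 = 220 / 44
T2 = 5 Nm

5 Nm


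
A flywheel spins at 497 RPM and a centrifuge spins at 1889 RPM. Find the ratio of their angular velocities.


Given: RPM_A = 497, RPM_B = 1889
omega = 2*pi*RPM/60, so omega_A/omega_B = RPM_A / RPM_B
omega_A/omega_B = 497 / 1889
omega_A/omega_B = 497/1889

497/1889


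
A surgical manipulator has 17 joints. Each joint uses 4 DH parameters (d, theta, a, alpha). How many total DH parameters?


Given: 17 joints, 4 DH parameters per joint (d, theta, a, alpha)
Total DH parameters = number_of_joints * 4
Total = 17 * 4
Total = 68

68


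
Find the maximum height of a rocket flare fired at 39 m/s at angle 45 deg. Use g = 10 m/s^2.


Given: v0 = 39 m/s, theta = 45 deg, g = 10 m/s^2
sin^2(45) = 1/2
Using H = v0^2 * sin^2(theta) / (2*g)
H = 39^2 * 1/2 / (2*10)
H = 1521 * 1/2 / 20
H = 1521/2 / 20
H = 1521/40 m

1521/40 m


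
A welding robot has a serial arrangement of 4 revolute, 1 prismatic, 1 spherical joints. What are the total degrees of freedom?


Given: serial robot with 4 revolute, 1 prismatic, 1 spherical joints
DOF contribution per joint type: revolute=1, prismatic=1, spherical=3, fixed=0
DOF = 4*1 + 1*1 + 1*3
DOF = 8

8


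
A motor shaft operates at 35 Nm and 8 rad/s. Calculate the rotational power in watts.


Given: tau = 35 Nm, omega = 8 rad/s
Using P = tau * omega
P = 35 * 8
P = 280 W

280 W


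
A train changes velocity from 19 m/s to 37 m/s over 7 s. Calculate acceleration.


Given: initial velocity v0 = 19 m/s, final velocity v = 37 m/s, time t = 7 s
Using a = (v - v0) / t
a = (37 - 19) / 7
a = 18 / 7
a = 18/7 m/s^2

18/7 m/s^2


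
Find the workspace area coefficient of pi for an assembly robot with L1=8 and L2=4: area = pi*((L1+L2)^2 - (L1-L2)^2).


Given: L1 = 8, L2 = 4
(L1+L2)^2 = (12)^2 = 144
(L1-L2)^2 = (4)^2 = 16
Difference = 144 - 16 = 128
This equals 4*L1*L2 = 4*8*4 = 128
Workspace area = 128*pi

128


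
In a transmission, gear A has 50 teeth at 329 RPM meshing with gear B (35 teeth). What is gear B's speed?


Given: N1 = 50 teeth, w1 = 329 RPM, N2 = 35 teeth
Using N1*w1 = N2*w2
w2 = N1*w1 / N2
w2 = 50*329 / 35
w2 = 16450 / 35
w2 = 470 RPM

470 RPM


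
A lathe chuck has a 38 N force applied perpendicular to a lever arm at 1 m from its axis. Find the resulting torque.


Given: F = 38 N, r = 1 m, angle = 90 deg (perpendicular)
Using tau = F * r * sin(90)
sin(90) = 1
tau = 38 * 1 * 1
tau = 38 Nm

38 Nm


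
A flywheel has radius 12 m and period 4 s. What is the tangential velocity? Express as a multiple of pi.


Given: radius r = 12 m, period T = 4 s
Using v = 2*pi*r / T
v = 2*pi*12 / 4
v = 24*pi / 4
v = 6*pi m/s

6*pi m/s


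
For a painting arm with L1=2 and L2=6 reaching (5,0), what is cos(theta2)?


Given: L1 = 2, L2 = 6, target (x, y) = (5, 0)
Using cos(theta2) = (x^2 + y^2 - L1^2 - L2^2) / (2*L1*L2)
x^2 + y^2 = 5^2 + 0 = 25
L1^2 + L2^2 = 4 + 36 = 40
Numerator = 25 - 40 = -15
Denominator = 2*2*6 = 24
cos(theta2) = -15/24 = -5/8

-5/8


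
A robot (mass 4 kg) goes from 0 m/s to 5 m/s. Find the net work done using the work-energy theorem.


Given: m = 4 kg, v0 = 0 m/s, v = 5 m/s
Using W = (1/2)*m*(v^2 - v0^2)
v^2 = 5^2 = 25
v0^2 = 0^2 = 0
v^2 - v0^2 = 25 - 0 = 25
W = (1/2)*4*25 = 50 J

50 J


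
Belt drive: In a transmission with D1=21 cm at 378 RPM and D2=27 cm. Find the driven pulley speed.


Given: D1 = 21 cm, w1 = 378 RPM, D2 = 27 cm
Using D1*w1 = D2*w2
w2 = D1*w1 / D2
w2 = 21*378 / 27
w2 = 7938 / 27
w2 = 294 RPM

294 RPM


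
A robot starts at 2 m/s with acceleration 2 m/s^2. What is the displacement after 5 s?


Given: v0 = 2 m/s, a = 2 m/s^2, t = 5 s
Using s = v0*t + (1/2)*a*t^2
s = 2*5 + (1/2)*2*5^2
s = 10 + (1/2)*50
s = 10 + 25
s = 35

35 m


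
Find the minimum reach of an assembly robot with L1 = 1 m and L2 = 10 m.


Given: L1 = 1 m, L2 = 10 m
For a 2-link planar arm, min reach = |L1 - L2| (second link folded back)
Min reach = |1 - 10|
Min reach = 9 m

9 m


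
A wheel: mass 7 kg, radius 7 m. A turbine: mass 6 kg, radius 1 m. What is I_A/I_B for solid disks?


Given: M1=7 kg, R1=7 m, M2=6 kg, R2=1 m
For a disk: I = (1/2)*M*R^2, so I_A/I_B = (M1*R1^2)/(M2*R2^2)
M1*R1^2 = 7*49 = 343
M2*R2^2 = 6*1 = 6
I_A/I_B = 343/6 = 343/6

343/6


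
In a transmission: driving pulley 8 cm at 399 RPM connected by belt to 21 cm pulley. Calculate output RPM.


Given: D1 = 8 cm, w1 = 399 RPM, D2 = 21 cm
Using D1*w1 = D2*w2
w2 = D1*w1 / D2
w2 = 8*399 / 21
w2 = 3192 / 21
w2 = 152 RPM

152 RPM


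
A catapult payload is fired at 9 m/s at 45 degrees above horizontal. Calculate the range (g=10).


Given: v0 = 9 m/s, theta = 45 deg, g = 10 m/s^2
sin(2*45) = sin(90) = 1
Using R = v0^2 * sin(2*theta) / g
R = 9^2 * 1 / 10
R = 81 / 10
R = 81/10 m

81/10 m


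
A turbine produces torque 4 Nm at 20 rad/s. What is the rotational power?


Given: tau = 4 Nm, omega = 20 rad/s
Using P = tau * omega
P = 4 * 20
P = 80 W

80 W


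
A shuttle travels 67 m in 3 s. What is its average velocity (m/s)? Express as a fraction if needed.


Given: distance d = 67 m, time t = 3 s
Using v = d / t
v = 67 / 3
v = 67/3 m/s

67/3 m/s


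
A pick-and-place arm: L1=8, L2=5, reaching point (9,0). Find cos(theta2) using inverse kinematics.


Given: L1 = 8, L2 = 5, target (x, y) = (9, 0)
Using cos(theta2) = (x^2 + y^2 - L1^2 - L2^2) / (2*L1*L2)
x^2 + y^2 = 9^2 + 0 = 81
L1^2 + L2^2 = 64 + 25 = 89
Numerator = 81 - 89 = -8
Denominator = 2*8*5 = 80
cos(theta2) = -8/80 = -1/10

-1/10


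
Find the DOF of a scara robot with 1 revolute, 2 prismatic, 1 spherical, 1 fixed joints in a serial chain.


Given: serial robot with 1 revolute, 2 prismatic, 1 spherical, 1 fixed joints
DOF contribution per joint type: revolute=1, prismatic=1, spherical=3, fixed=0
DOF = 1*1 + 2*1 + 1*3 + 1*0
DOF = 6

6


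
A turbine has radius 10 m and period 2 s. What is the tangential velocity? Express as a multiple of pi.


Given: radius r = 10 m, period T = 2 s
Using v = 2*pi*r / T
v = 2*pi*10 / 2
v = 20*pi / 2
v = 10*pi m/s

10*pi m/s


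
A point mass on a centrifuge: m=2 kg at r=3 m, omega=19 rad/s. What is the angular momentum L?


Given: m = 2 kg, r = 3 m, omega = 19 rad/s
For a point mass: I = m*r^2
I = 2*3^2 = 2*9 = 18
L = I*omega = 18*19
L = 342 kg*m^2/s

342 kg*m^2/s


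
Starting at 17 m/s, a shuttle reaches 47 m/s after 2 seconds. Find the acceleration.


Given: initial velocity v0 = 17 m/s, final velocity v = 47 m/s, time t = 2 s
Using a = (v - v0) / t
a = (47 - 17) / 2
a = 30 / 2
a = 15 m/s^2

15 m/s^2


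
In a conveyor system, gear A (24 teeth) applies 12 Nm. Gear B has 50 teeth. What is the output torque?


Given: N1 = 24, N2 = 50, T1 = 12 Nm
Using T2/T1 = N2/N1
T2 = T1 * N2 / N1
T2 = 12 * 50 / 24
T2 = 600 / 24
T2 = 25 Nm

25 Nm


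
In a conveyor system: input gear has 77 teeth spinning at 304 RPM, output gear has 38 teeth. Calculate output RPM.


Given: N1 = 77 teeth, w1 = 304 RPM, N2 = 38 teeth
Using N1*w1 = N2*w2
w2 = N1*w1 / N2
w2 = 77*304 / 38
w2 = 23408 / 38
w2 = 616 RPM

616 RPM


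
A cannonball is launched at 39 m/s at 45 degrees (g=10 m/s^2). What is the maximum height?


Given: v0 = 39 m/s, theta = 45 deg, g = 10 m/s^2
sin^2(45) = 1/2
Using H = v0^2 * sin^2(theta) / (2*g)
H = 39^2 * 1/2 / (2*10)
H = 1521 * 1/2 / 20
H = 1521/2 / 20
H = 1521/40 m

1521/40 m


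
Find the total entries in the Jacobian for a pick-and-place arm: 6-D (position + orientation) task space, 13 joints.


Given: task space dimension = 6, joints = 13
Jacobian is a 6 x 13 matrix
Total entries = rows * columns
Total = 6 * 13
Total = 78

78


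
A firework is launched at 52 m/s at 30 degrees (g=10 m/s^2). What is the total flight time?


Given: v0 = 52 m/s, theta = 30 deg, g = 10 m/s^2
sin(30) = 1/2
Using T = 2*v0*sin(theta) / g
T = 2*52*1/2 / 10
T = 52 / 10
T = 26/5 s

26/5 s


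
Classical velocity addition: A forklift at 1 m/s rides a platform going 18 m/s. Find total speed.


Given: object velocity = 1 m/s, platform velocity = 18 m/s (same direction)
Using classical velocity addition: v_total = v_object + v_platform
v_total = 1 + 18
v_total = 19 m/s

19 m/s


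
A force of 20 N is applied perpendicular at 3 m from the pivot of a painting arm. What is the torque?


Given: F = 20 N, r = 3 m, angle = 90 deg (perpendicular)
Using tau = F * r * sin(90)
sin(90) = 1
tau = 20 * 3 * 1
tau = 60 Nm

60 Nm


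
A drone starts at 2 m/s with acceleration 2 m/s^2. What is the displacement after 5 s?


Given: v0 = 2 m/s, a = 2 m/s^2, t = 5 s
Using s = v0*t + (1/2)*a*t^2
s = 2*5 + (1/2)*2*5^2
s = 10 + (1/2)*50
s = 10 + 25
s = 35

35 m


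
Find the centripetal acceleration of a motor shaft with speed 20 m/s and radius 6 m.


Given: v = 20 m/s, r = 6 m
Using a_c = v^2 / r
a_c = 20^2 / 6
a_c = 400 / 6
a_c = 200/3 m/s^2

200/3 m/s^2


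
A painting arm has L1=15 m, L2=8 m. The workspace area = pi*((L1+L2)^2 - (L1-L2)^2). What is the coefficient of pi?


Given: L1 = 15, L2 = 8
(L1+L2)^2 = (23)^2 = 529
(L1-L2)^2 = (7)^2 = 49
Difference = 529 - 49 = 480
This equals 4*L1*L2 = 4*15*8 = 480
Workspace area = 480*pi

480


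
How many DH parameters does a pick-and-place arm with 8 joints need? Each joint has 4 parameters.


Given: 8 joints, 4 DH parameters per joint (d, theta, a, alpha)
Total DH parameters = number_of_joints * 4
Total = 8 * 4
Total = 32

32


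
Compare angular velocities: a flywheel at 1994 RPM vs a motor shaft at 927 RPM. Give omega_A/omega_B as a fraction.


Given: RPM_A = 1994, RPM_B = 927
omega = 2*pi*RPM/60, so omega_A/omega_B = RPM_A / RPM_B
omega_A/omega_B = 1994 / 927
omega_A/omega_B = 1994/927

1994/927


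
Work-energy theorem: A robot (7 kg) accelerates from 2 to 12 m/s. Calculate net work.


Given: m = 7 kg, v0 = 2 m/s, v = 12 m/s
Using W = (1/2)*m*(v^2 - v0^2)
v^2 = 12^2 = 144
v0^2 = 2^2 = 4
v^2 - v0^2 = 144 - 4 = 140
W = (1/2)*7*140 = 490 J

490 J


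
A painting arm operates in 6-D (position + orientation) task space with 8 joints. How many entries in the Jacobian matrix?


Given: task space dimension = 6, joints = 8
Jacobian is a 6 x 8 matrix
Total entries = rows * columns
Total = 6 * 8
Total = 48

48


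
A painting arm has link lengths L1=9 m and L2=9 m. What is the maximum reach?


Given: L1 = 9 m, L2 = 9 m
For a 2-link planar arm, max reach = L1 + L2 (fully extended)
Max reach = 9 + 9
Max reach = 18 m

18 m


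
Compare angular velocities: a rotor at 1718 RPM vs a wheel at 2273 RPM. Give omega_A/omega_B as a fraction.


Given: RPM_A = 1718, RPM_B = 2273
omega = 2*pi*RPM/60, so omega_A/omega_B = RPM_A / RPM_B
omega_A/omega_B = 1718 / 2273
omega_A/omega_B = 1718/2273

1718/2273


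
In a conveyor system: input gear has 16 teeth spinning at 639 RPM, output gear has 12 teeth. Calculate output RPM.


Given: N1 = 16 teeth, w1 = 639 RPM, N2 = 12 teeth
Using N1*w1 = N2*w2
w2 = N1*w1 / N2
w2 = 16*639 / 12
w2 = 10224 / 12
w2 = 852 RPM

852 RPM


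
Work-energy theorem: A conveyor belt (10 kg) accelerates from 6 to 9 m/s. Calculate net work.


Given: m = 10 kg, v0 = 6 m/s, v = 9 m/s
Using W = (1/2)*m*(v^2 - v0^2)
v^2 = 9^2 = 81
v0^2 = 6^2 = 36
v^2 - v0^2 = 81 - 36 = 45
W = (1/2)*10*45 = 225 J

225 J


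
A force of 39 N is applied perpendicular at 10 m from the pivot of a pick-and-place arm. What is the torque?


Given: F = 39 N, r = 10 m, angle = 90 deg (perpendicular)
Using tau = F * r * sin(90)
sin(90) = 1
tau = 39 * 10 * 1
tau = 390 Nm

390 Nm


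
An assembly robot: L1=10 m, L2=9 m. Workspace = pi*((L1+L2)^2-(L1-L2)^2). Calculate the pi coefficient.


Given: L1 = 10, L2 = 9
(L1+L2)^2 = (19)^2 = 361
(L1-L2)^2 = (1)^2 = 1
Difference = 361 - 1 = 360
This equals 4*L1*L2 = 4*10*9 = 360
Workspace area = 360*pi

360


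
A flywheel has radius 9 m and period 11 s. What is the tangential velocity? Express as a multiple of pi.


Given: radius r = 9 m, period T = 11 s
Using v = 2*pi*r / T
v = 2*pi*9 / 11
v = 18*pi / 11
v = 18/11*pi m/s

18/11*pi m/s


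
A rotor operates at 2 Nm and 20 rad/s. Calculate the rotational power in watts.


Given: tau = 2 Nm, omega = 20 rad/s
Using P = tau * omega
P = 2 * 20
P = 40 W

40 W


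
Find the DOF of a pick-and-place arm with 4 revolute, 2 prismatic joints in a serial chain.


Given: serial robot with 4 revolute, 2 prismatic joints
DOF contribution per joint type: revolute=1, prismatic=1, spherical=3, fixed=0
DOF = 4*1 + 2*1
DOF = 6

6


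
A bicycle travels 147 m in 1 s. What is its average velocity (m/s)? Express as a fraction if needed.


Given: distance d = 147 m, time t = 1 s
Using v = d / t
v = 147 / 1
v = 147 m/s

147 m/s


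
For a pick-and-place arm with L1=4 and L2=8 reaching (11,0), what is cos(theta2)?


Given: L1 = 4, L2 = 8, target (x, y) = (11, 0)
Using cos(theta2) = (x^2 + y^2 - L1^2 - L2^2) / (2*L1*L2)
x^2 + y^2 = 11^2 + 0 = 121
L1^2 + L2^2 = 16 + 64 = 80
Numerator = 121 - 80 = 41
Denominator = 2*4*8 = 64
cos(theta2) = 41/64 = 41/64

41/64


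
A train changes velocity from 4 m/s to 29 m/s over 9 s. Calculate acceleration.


Given: initial velocity v0 = 4 m/s, final velocity v = 29 m/s, time t = 9 s
Using a = (v - v0) / t
a = (29 - 4) / 9
a = 25 / 9
a = 25/9 m/s^2

25/9 m/s^2


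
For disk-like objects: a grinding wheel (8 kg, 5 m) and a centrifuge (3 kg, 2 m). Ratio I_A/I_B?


Given: M1=8 kg, R1=5 m, M2=3 kg, R2=2 m
For a disk: I = (1/2)*M*R^2, so I_A/I_B = (M1*R1^2)/(M2*R2^2)
M1*R1^2 = 8*25 = 200
M2*R2^2 = 3*4 = 12
I_A/I_B = 200/12 = 50/3

50/3


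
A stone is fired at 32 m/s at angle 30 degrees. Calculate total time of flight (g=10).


Given: v0 = 32 m/s, theta = 30 deg, g = 10 m/s^2
sin(30) = 1/2
Using T = 2*v0*sin(theta) / g
T = 2*32*1/2 / 10
T = 32 / 10
T = 16/5 s

16/5 s


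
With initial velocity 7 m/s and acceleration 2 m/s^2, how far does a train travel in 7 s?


Given: v0 = 7 m/s, a = 2 m/s^2, t = 7 s
Using s = v0*t + (1/2)*a*t^2
s = 7*7 + (1/2)*2*7^2
s = 49 + (1/2)*98
s = 49 + 49
s = 98

98 m


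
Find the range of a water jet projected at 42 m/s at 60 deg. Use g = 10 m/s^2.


Given: v0 = 42 m/s, theta = 60 deg, g = 10 m/s^2
sin(2*60) = sin(120) = sqrt(3)/2
Using R = v0^2 * sin(2*theta) / g
R = 42^2 * (sqrt(3)/2) / 10
R = 1764 * sqrt(3) / 20
R = 441/5*sqrt(3) m

441/5*sqrt(3) m


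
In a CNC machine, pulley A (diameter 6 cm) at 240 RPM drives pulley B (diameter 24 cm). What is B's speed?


Given: D1 = 6 cm, w1 = 240 RPM, D2 = 24 cm
Using D1*w1 = D2*w2
w2 = D1*w1 / D2
w2 = 6*240 / 24
w2 = 1440 / 24
w2 = 60 RPM

60 RPM


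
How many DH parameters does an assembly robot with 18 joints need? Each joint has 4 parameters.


Given: 18 joints, 4 DH parameters per joint (d, theta, a, alpha)
Total DH parameters = number_of_joints * 4
Total = 18 * 4
Total = 72

72


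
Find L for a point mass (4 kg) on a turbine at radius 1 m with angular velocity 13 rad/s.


Given: m = 4 kg, r = 1 m, omega = 13 rad/s
For a point mass: I = m*r^2
I = 4*1^2 = 4*1 = 4
L = I*omega = 4*13
L = 52 kg*m^2/s

52 kg*m^2/s


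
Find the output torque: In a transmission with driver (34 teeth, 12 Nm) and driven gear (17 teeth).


Given: N1 = 34, N2 = 17, T1 = 12 Nm
Using T2/T1 = N2/N1
T2 = T1 * N2 / N1
T2 = 12 * 17 / 34
T2 = 204 / 34
T2 = 6 Nm

6 Nm


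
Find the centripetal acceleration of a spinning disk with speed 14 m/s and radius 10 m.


Given: v = 14 m/s, r = 10 m
Using a_c = v^2 / r
a_c = 14^2 / 10
a_c = 196 / 10
a_c = 98/5 m/s^2

98/5 m/s^2


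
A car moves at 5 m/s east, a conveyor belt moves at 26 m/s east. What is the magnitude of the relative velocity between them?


Given: v_A = 5 m/s east, v_B = 26 m/s east
Both move in the same direction; relative speed = |v_A - v_B|
|5 - 26| = |-21|
= 21 m/s

21 m/s


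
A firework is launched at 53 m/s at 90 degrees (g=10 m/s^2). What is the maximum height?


Given: v0 = 53 m/s, theta = 90 deg, g = 10 m/s^2
sin^2(90) = 1
Using H = v0^2 * sin^2(theta) / (2*g)
H = 53^2 * 1 / (2*10)
H = 2809 * 1 / 20
H = 2809 / 20
H = 2809/20 m

2809/20 m


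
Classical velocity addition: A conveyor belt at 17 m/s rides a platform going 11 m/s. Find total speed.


Given: object velocity = 17 m/s, platform velocity = 11 m/s (same direction)
Using classical velocity addition: v_total = v_object + v_platform
v_total = 17 + 11
v_total = 28 m/s

28 m/s


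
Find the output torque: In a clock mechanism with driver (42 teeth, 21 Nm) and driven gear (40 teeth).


Given: N1 = 42, N2 = 40, T1 = 21 Nm
Using T2/T1 = N2/N1
T2 = T1 * N2 / N1
T2 = 21 * 40 / 42
T2 = 840 / 42
T2 = 20 Nm

20 Nm


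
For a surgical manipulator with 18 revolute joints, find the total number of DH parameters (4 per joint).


Given: 18 joints, 4 DH parameters per joint (d, theta, a, alpha)
Total DH parameters = number_of_joints * 4
Total = 18 * 4
Total = 72

72


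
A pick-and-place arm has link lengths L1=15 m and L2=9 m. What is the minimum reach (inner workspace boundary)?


Given: L1 = 15 m, L2 = 9 m
For a 2-link planar arm, min reach = |L1 - L2| (second link folded back)
Min reach = |15 - 9|
Min reach = 6 m

6 m


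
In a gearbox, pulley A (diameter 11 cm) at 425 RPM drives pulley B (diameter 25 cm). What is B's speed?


Given: D1 = 11 cm, w1 = 425 RPM, D2 = 25 cm
Using D1*w1 = D2*w2
w2 = D1*w1 / D2
w2 = 11*425 / 25
w2 = 4675 / 25
w2 = 187 RPM

187 RPM


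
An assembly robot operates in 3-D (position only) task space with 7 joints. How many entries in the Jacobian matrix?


Given: task space dimension = 3, joints = 7
Jacobian is a 3 x 7 matrix
Total entries = rows * columns
Total = 3 * 7
Total = 21

21


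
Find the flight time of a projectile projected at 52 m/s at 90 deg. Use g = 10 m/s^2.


Given: v0 = 52 m/s, theta = 90 deg, g = 10 m/s^2
sin(90) = 1
Using T = 2*v0*sin(theta) / g
T = 2*52*1 / 10
T = 104 / 10
T = 52/5 s

52/5 s


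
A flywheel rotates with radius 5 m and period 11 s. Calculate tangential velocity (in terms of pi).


Given: radius r = 5 m, period T = 11 s
Using v = 2*pi*r / T
v = 2*pi*5 / 11
v = 10*pi / 11
v = 10/11*pi m/s

10/11*pi m/s


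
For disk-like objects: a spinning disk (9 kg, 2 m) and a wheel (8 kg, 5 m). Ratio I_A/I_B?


Given: M1=9 kg, R1=2 m, M2=8 kg, R2=5 m
For a disk: I = (1/2)*M*R^2, so I_A/I_B = (M1*R1^2)/(M2*R2^2)
M1*R1^2 = 9*4 = 36
M2*R2^2 = 8*25 = 200
I_A/I_B = 36/200 = 9/50

9/50


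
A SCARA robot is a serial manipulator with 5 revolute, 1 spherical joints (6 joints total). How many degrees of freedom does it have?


Given: serial robot with 5 revolute, 1 spherical joints
DOF contribution per joint type: revolute=1, prismatic=1, spherical=3, fixed=0
DOF = 5*1 + 1*3
DOF = 8

8


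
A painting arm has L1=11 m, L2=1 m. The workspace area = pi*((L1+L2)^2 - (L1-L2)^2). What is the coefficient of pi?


Given: L1 = 11, L2 = 1
(L1+L2)^2 = (12)^2 = 144
(L1-L2)^2 = (10)^2 = 100
Difference = 144 - 100 = 44
This equals 4*L1*L2 = 4*11*1 = 44
Workspace area = 44*pi

44


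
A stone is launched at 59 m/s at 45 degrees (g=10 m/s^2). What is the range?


Given: v0 = 59 m/s, theta = 45 deg, g = 10 m/s^2
sin(2*45) = sin(90) = 1
Using R = v0^2 * sin(2*theta) / g
R = 59^2 * 1 / 10
R = 3481 / 10
R = 3481/10 m

3481/10 m


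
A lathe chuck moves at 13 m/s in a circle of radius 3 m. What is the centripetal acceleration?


Given: v = 13 m/s, r = 3 m
Using a_c = v^2 / r
a_c = 13^2 / 3
a_c = 169 / 3
a_c = 169/3 m/s^2

169/3 m/s^2


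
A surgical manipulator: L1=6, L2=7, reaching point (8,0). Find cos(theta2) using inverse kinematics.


Given: L1 = 6, L2 = 7, target (x, y) = (8, 0)
Using cos(theta2) = (x^2 + y^2 - L1^2 - L2^2) / (2*L1*L2)
x^2 + y^2 = 8^2 + 0 = 64
L1^2 + L2^2 = 36 + 49 = 85
Numerator = 64 - 85 = -21
Denominator = 2*6*7 = 84
cos(theta2) = -21/84 = -1/4

-1/4


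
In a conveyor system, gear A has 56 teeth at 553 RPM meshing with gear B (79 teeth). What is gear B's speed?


Given: N1 = 56 teeth, w1 = 553 RPM, N2 = 79 teeth
Using N1*w1 = N2*w2
w2 = N1*w1 / N2
w2 = 56*553 / 79
w2 = 30968 / 79
w2 = 392 RPM

392 RPM


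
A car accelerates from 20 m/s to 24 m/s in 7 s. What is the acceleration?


Given: initial velocity v0 = 20 m/s, final velocity v = 24 m/s, time t = 7 s
Using a = (v - v0) / t
a = (24 - 20) / 7
a = 4 / 7
a = 4/7 m/s^2

4/7 m/s^2


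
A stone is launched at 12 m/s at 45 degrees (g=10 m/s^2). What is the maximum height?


Given: v0 = 12 m/s, theta = 45 deg, g = 10 m/s^2
sin^2(45) = 1/2
Using H = v0^2 * sin^2(theta) / (2*g)
H = 12^2 * 1/2 / (2*10)
H = 144 * 1/2 / 20
H = 72 / 20
H = 18/5 m

18/5 m


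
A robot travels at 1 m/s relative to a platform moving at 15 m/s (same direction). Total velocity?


Given: object velocity = 1 m/s, platform velocity = 15 m/s (same direction)
Using classical velocity addition: v_total = v_object + v_platform
v_total = 1 + 15
v_total = 16 m/s

16 m/s


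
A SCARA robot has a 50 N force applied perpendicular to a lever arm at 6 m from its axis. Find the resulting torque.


Given: F = 50 N, r = 6 m, angle = 90 deg (perpendicular)
Using tau = F * r * sin(90)
sin(90) = 1
tau = 50 * 6 * 1
tau = 300 Nm

300 Nm


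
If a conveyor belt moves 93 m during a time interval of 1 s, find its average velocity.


Given: distance d = 93 m, time t = 1 s
Using v = d / t
v = 93 / 1
v = 93 m/s

93 m/s


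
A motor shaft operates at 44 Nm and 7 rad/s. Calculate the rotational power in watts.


Given: tau = 44 Nm, omega = 7 rad/s
Using P = tau * omega
P = 44 * 7
P = 308 W

308 W


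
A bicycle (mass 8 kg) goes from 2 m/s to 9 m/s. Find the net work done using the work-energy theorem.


Given: m = 8 kg, v0 = 2 m/s, v = 9 m/s
Using W = (1/2)*m*(v^2 - v0^2)
v^2 = 9^2 = 81
v0^2 = 2^2 = 4
v^2 - v0^2 = 81 - 4 = 77
W = (1/2)*8*77 = 308 J

308 J


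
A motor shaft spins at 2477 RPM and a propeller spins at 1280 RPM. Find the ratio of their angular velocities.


Given: RPM_A = 2477, RPM_B = 1280
omega = 2*pi*RPM/60, so omega_A/omega_B = RPM_A / RPM_B
omega_A/omega_B = 2477 / 1280
omega_A/omega_B = 2477/1280

2477/1280


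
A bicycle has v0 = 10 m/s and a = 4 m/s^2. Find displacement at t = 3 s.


Given: v0 = 10 m/s, a = 4 m/s^2, t = 3 s
Using s = v0*t + (1/2)*a*t^2
s = 10*3 + (1/2)*4*3^2
s = 30 + (1/2)*36
s = 30 + 18
s = 48

48 m


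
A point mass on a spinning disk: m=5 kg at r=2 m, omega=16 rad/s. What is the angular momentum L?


Given: m = 5 kg, r = 2 m, omega = 16 rad/s
For a point mass: I = m*r^2
I = 5*2^2 = 5*4 = 20
L = I*omega = 20*16
L = 320 kg*m^2/s

320 kg*m^2/s


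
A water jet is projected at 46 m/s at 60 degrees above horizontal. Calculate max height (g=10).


Given: v0 = 46 m/s, theta = 60 deg, g = 10 m/s^2
sin^2(60) = 3/4
Using H = v0^2 * sin^2(theta) / (2*g)
H = 46^2 * 3/4 / (2*10)
H = 2116 * 3/4 / 20
H = 1587 / 20
H = 1587/20 m

1587/20 m


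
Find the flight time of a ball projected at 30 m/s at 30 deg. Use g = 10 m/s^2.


Given: v0 = 30 m/s, theta = 30 deg, g = 10 m/s^2
sin(30) = 1/2
Using T = 2*v0*sin(theta) / g
T = 2*30*1/2 / 10
T = 30 / 10
T = 3 s

3 s


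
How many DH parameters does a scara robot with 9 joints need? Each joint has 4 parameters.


Given: 9 joints, 4 DH parameters per joint (d, theta, a, alpha)
Total DH parameters = number_of_joints * 4
Total = 9 * 4
Total = 36

36


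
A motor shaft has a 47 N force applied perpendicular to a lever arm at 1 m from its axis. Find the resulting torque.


Given: F = 47 N, r = 1 m, angle = 90 deg (perpendicular)
Using tau = F * r * sin(90)
sin(90) = 1
tau = 47 * 1 * 1
tau = 47 Nm

47 Nm


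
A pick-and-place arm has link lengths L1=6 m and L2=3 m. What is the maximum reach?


Given: L1 = 6 m, L2 = 3 m
For a 2-link planar arm, max reach = L1 + L2 (fully extended)
Max reach = 6 + 3
Max reach = 9 m

9 m


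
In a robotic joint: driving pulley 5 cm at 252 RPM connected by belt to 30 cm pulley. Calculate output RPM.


Given: D1 = 5 cm, w1 = 252 RPM, D2 = 30 cm
Using D1*w1 = D2*w2
w2 = D1*w1 / D2
w2 = 5*252 / 30
w2 = 1260 / 30
w2 = 42 RPM

42 RPM


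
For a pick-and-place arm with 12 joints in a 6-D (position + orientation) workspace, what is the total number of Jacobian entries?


Given: task space dimension = 6, joints = 12
Jacobian is a 6 x 12 matrix
Total entries = rows * columns
Total = 6 * 12
Total = 72

72


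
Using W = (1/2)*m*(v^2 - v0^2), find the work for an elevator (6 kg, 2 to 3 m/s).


Given: m = 6 kg, v0 = 2 m/s, v = 3 m/s
Using W = (1/2)*m*(v^2 - v0^2)
v^2 = 3^2 = 9
v0^2 = 2^2 = 4
v^2 - v0^2 = 9 - 4 = 5
W = (1/2)*6*5 = 15 J

15 J


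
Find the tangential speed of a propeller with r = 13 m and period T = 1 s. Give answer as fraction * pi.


Given: radius r = 13 m, period T = 1 s
Using v = 2*pi*r / T
v = 2*pi*13 / 1
v = 26*pi / 1
v = 26*pi m/s

26*pi m/s


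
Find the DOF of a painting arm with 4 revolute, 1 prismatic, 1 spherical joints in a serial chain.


Given: serial robot with 4 revolute, 1 prismatic, 1 spherical joints
DOF contribution per joint type: revolute=1, prismatic=1, spherical=3, fixed=0
DOF = 4*1 + 1*1 + 1*3
DOF = 8

8


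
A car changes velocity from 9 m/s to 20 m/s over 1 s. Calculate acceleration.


Given: initial velocity v0 = 9 m/s, final velocity v = 20 m/s, time t = 1 s
Using a = (v - v0) / t
a = (20 - 9) / 1
a = 11 / 1
a = 11 m/s^2

11 m/s^2


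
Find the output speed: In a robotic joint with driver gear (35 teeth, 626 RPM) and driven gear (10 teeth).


Given: N1 = 35 teeth, w1 = 626 RPM, N2 = 10 teeth
Using N1*w1 = N2*w2
w2 = N1*w1 / N2
w2 = 35*626 / 10
w2 = 21910 / 10
w2 = 2191 RPM

2191 RPM


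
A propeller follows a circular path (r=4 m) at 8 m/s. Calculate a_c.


Given: v = 8 m/s, r = 4 m
Using a_c = v^2 / r
a_c = 8^2 / 4
a_c = 64 / 4
a_c = 16 m/s^2

16 m/s^2


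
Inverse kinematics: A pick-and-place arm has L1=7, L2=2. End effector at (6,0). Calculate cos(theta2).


Given: L1 = 7, L2 = 2, target (x, y) = (6, 0)
Using cos(theta2) = (x^2 + y^2 - L1^2 - L2^2) / (2*L1*L2)
x^2 + y^2 = 6^2 + 0 = 36
L1^2 + L2^2 = 49 + 4 = 53
Numerator = 36 - 53 = -17
Denominator = 2*7*2 = 28
cos(theta2) = -17/28 = -17/28

-17/28


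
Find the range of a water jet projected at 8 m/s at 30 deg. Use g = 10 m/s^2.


Given: v0 = 8 m/s, theta = 30 deg, g = 10 m/s^2
sin(2*30) = sin(60) = sqrt(3)/2
Using R = v0^2 * sin(2*theta) / g
R = 8^2 * (sqrt(3)/2) / 10
R = 64 * sqrt(3) / 20
R = 16/5*sqrt(3) m

16/5*sqrt(3) m


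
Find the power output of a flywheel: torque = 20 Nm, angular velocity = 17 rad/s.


Given: tau = 20 Nm, omega = 17 rad/s
Using P = tau * omega
P = 20 * 17
P = 340 W

340 W


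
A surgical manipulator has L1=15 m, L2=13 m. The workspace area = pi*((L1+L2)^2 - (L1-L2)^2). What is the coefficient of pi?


Given: L1 = 15, L2 = 13
(L1+L2)^2 = (28)^2 = 784
(L1-L2)^2 = (2)^2 = 4
Difference = 784 - 4 = 780
This equals 4*L1*L2 = 4*15*13 = 780
Workspace area = 780*pi

780


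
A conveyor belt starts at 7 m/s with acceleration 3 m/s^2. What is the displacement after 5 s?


Given: v0 = 7 m/s, a = 3 m/s^2, t = 5 s
Using s = v0*t + (1/2)*a*t^2
s = 7*5 + (1/2)*3*5^2
s = 35 + (1/2)*75
s = 35 + 75/2
s = 145/2

145/2 m


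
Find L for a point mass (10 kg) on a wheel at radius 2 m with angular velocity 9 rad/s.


Given: m = 10 kg, r = 2 m, omega = 9 rad/s
For a point mass: I = m*r^2
I = 10*2^2 = 10*4 = 40
L = I*omega = 40*9
L = 360 kg*m^2/s

360 kg*m^2/s


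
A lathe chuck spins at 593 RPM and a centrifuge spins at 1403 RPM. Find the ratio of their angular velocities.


Given: RPM_A = 593, RPM_B = 1403
omega = 2*pi*RPM/60, so omega_A/omega_B = RPM_A / RPM_B
omega_A/omega_B = 593 / 1403
omega_A/omega_B = 593/1403

593/1403


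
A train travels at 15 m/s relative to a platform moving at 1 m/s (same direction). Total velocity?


Given: object velocity = 15 m/s, platform velocity = 1 m/s (same direction)
Using classical velocity addition: v_total = v_object + v_platform
v_total = 15 + 1
v_total = 16 m/s

16 m/s


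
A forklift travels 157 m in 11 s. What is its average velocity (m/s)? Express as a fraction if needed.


Given: distance d = 157 m, time t = 11 s
Using v = d / t
v = 157 / 11
v = 157/11 m/s

157/11 m/s


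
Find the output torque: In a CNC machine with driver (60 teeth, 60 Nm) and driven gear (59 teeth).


Given: N1 = 60, N2 = 59, T1 = 60 Nm
Using T2/T1 = N2/N1
T2 = T1 * N2 / N1
T2 = 60 * 59 / 60
T2 = 3540 / 60
T2 = 59 Nm

59 Nm


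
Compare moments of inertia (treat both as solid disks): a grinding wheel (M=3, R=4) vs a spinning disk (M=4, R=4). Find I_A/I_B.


Given: M1=3 kg, R1=4 m, M2=4 kg, R2=4 m
For a disk: I = (1/2)*M*R^2, so I_A/I_B = (M1*R1^2)/(M2*R2^2)
M1*R1^2 = 3*16 = 48
M2*R2^2 = 4*16 = 64
I_A/I_B = 48/64 = 3/4

3/4


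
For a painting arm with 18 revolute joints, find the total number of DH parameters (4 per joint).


Given: 18 joints, 4 DH parameters per joint (d, theta, a, alpha)
Total DH parameters = number_of_joints * 4
Total = 18 * 4
Total = 72

72


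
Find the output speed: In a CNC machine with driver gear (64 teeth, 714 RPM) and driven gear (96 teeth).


Given: N1 = 64 teeth, w1 = 714 RPM, N2 = 96 teeth
Using N1*w1 = N2*w2
w2 = N1*w1 / N2
w2 = 64*714 / 96
w2 = 45696 / 96
w2 = 476 RPM

476 RPM


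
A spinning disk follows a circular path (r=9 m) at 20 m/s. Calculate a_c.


Given: v = 20 m/s, r = 9 m
Using a_c = v^2 / r
a_c = 20^2 / 9
a_c = 400 / 9
a_c = 400/9 m/s^2

400/9 m/s^2


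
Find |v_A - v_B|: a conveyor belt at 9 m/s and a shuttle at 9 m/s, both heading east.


Given: v_A = 9 m/s east, v_B = 9 m/s east
Both move in the same direction; relative speed = |v_A - v_B|
|9 - 9| = |0|
= 0 m/s

0 m/s


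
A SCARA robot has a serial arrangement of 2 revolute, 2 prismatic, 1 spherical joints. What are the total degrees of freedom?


Given: serial robot with 2 revolute, 2 prismatic, 1 spherical joints
DOF contribution per joint type: revolute=1, prismatic=1, spherical=3, fixed=0
DOF = 2*1 + 2*1 + 1*3
DOF = 7

7


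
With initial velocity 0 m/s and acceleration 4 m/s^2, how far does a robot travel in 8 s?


Given: v0 = 0 m/s, a = 4 m/s^2, t = 8 s
Using s = v0*t + (1/2)*a*t^2
s = 0*8 + (1/2)*4*8^2
s = 0 + (1/2)*256
s = 0 + 128
s = 128

128 m


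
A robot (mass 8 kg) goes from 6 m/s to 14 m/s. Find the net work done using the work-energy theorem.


Given: m = 8 kg, v0 = 6 m/s, v = 14 m/s
Using W = (1/2)*m*(v^2 - v0^2)
v^2 = 14^2 = 196
v0^2 = 6^2 = 36
v^2 - v0^2 = 196 - 36 = 160
W = (1/2)*8*160 = 640 J

640 J


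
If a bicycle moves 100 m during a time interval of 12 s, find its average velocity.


Given: distance d = 100 m, time t = 12 s
Using v = d / t
v = 100 / 12
v = 25/3 m/s

25/3 m/s


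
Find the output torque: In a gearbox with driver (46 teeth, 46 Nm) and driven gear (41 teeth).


Given: N1 = 46, N2 = 41, T1 = 46 Nm
Using T2/T1 = N2/N1
T2 = T1 * N2 / N1
T2 = 46 * 41 / 46
T2 = 1886 / 46
T2 = 41 Nm

41 Nm


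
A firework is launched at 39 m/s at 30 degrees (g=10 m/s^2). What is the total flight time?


Given: v0 = 39 m/s, theta = 30 deg, g = 10 m/s^2
sin(30) = 1/2
Using T = 2*v0*sin(theta) / g
T = 2*39*1/2 / 10
T = 39 / 10
T = 39/10 s

39/10 s


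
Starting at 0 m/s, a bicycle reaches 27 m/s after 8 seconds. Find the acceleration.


Given: initial velocity v0 = 0 m/s, final velocity v = 27 m/s, time t = 8 s
Using a = (v - v0) / t
a = (27 - 0) / 8
a = 27 / 8
a = 27/8 m/s^2

27/8 m/s^2


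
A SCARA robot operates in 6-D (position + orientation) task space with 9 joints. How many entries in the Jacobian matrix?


Given: task space dimension = 6, joints = 9
Jacobian is a 6 x 9 matrix
Total entries = rows * columns
Total = 6 * 9
Total = 54

54


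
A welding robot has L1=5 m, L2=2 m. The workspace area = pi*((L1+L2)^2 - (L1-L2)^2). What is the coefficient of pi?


Given: L1 = 5, L2 = 2
(L1+L2)^2 = (7)^2 = 49
(L1-L2)^2 = (3)^2 = 9
Difference = 49 - 9 = 40
This equals 4*L1*L2 = 4*5*2 = 40
Workspace area = 40*pi

40


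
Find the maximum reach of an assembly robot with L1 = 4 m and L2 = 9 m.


Given: L1 = 4 m, L2 = 9 m
For a 2-link planar arm, max reach = L1 + L2 (fully extended)
Max reach = 4 + 9
Max reach = 13 m

13 m


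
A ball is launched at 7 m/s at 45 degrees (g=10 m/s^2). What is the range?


Given: v0 = 7 m/s, theta = 45 deg, g = 10 m/s^2
sin(2*45) = sin(90) = 1
Using R = v0^2 * sin(2*theta) / g
R = 7^2 * 1 / 10
R = 49 / 10
R = 49/10 m

49/10 m


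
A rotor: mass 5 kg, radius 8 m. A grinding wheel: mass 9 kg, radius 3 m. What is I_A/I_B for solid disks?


Given: M1=5 kg, R1=8 m, M2=9 kg, R2=3 m
For a disk: I = (1/2)*M*R^2, so I_A/I_B = (M1*R1^2)/(M2*R2^2)
M1*R1^2 = 5*64 = 320
M2*R2^2 = 9*9 = 81
I_A/I_B = 320/81 = 320/81

320/81


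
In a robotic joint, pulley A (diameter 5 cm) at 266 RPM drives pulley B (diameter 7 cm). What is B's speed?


Given: D1 = 5 cm, w1 = 266 RPM, D2 = 7 cm
Using D1*w1 = D2*w2
w2 = D1*w1 / D2
w2 = 5*266 / 7
w2 = 1330 / 7
w2 = 190 RPM

190 RPM


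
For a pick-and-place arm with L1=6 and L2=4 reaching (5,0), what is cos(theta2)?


Given: L1 = 6, L2 = 4, target (x, y) = (5, 0)
Using cos(theta2) = (x^2 + y^2 - L1^2 - L2^2) / (2*L1*L2)
x^2 + y^2 = 5^2 + 0 = 25
L1^2 + L2^2 = 36 + 16 = 52
Numerator = 25 - 52 = -27
Denominator = 2*6*4 = 48
cos(theta2) = -27/48 = -9/16

-9/16


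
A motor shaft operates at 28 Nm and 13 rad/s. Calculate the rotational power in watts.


Given: tau = 28 Nm, omega = 13 rad/s
Using P = tau * omega
P = 28 * 13
P = 364 W

364 W


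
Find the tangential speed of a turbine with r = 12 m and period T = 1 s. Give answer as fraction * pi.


Given: radius r = 12 m, period T = 1 s
Using v = 2*pi*r / T
v = 2*pi*12 / 1
v = 24*pi / 1
v = 24*pi m/s

24*pi m/s


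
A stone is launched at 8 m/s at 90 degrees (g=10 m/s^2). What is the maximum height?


Given: v0 = 8 m/s, theta = 90 deg, g = 10 m/s^2
sin^2(90) = 1
Using H = v0^2 * sin^2(theta) / (2*g)
H = 8^2 * 1 / (2*10)
H = 64 * 1 / 20
H = 64 / 20
H = 16/5 m

16/5 m


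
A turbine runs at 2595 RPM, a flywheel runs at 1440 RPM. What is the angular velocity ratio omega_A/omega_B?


Given: RPM_A = 2595, RPM_B = 1440
omega = 2*pi*RPM/60, so omega_A/omega_B = RPM_A / RPM_B
omega_A/omega_B = 2595 / 1440
omega_A/omega_B = 173/96

173/96


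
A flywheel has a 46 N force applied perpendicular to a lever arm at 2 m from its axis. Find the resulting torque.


Given: F = 46 N, r = 2 m, angle = 90 deg (perpendicular)
Using tau = F * r * sin(90)
sin(90) = 1
tau = 46 * 2 * 1
tau = 92 Nm

92 Nm


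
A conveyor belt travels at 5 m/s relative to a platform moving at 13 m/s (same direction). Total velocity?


Given: object velocity = 5 m/s, platform velocity = 13 m/s (same direction)
Using classical velocity addition: v_total = v_object + v_platform
v_total = 5 + 13
v_total = 18 m/s

18 m/s


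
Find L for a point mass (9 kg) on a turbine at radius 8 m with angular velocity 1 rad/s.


Given: m = 9 kg, r = 8 m, omega = 1 rad/s
For a point mass: I = m*r^2
I = 9*8^2 = 9*64 = 576
L = I*omega = 576*1
L = 576 kg*m^2/s

576 kg*m^2/s


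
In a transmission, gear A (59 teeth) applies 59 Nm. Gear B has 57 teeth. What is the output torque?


Given: N1 = 59, N2 = 57, T1 = 59 Nm
Using T2/T1 = N2/N1
T2 = T1 * N2 / N1
T2 = 59 * 57 / 59
T2 = 3363 / 59
T2 = 57 Nm

57 Nm


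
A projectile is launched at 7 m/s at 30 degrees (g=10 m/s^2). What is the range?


Given: v0 = 7 m/s, theta = 30 deg, g = 10 m/s^2
sin(2*30) = sin(60) = sqrt(3)/2
Using R = v0^2 * sin(2*theta) / g
R = 7^2 * (sqrt(3)/2) / 10
R = 49 * sqrt(3) / 20
R = 49/20*sqrt(3) m

49/20*sqrt(3) m


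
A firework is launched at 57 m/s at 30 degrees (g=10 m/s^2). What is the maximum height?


Given: v0 = 57 m/s, theta = 30 deg, g = 10 m/s^2
sin^2(30) = 1/4
Using H = v0^2 * sin^2(theta) / (2*g)
H = 57^2 * 1/4 / (2*10)
H = 3249 * 1/4 / 20
H = 3249/4 / 20
H = 3249/80 m

3249/80 m


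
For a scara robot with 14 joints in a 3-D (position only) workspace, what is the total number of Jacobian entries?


Given: task space dimension = 3, joints = 14
Jacobian is a 3 x 14 matrix
Total entries = rows * columns
Total = 3 * 14
Total = 42

42


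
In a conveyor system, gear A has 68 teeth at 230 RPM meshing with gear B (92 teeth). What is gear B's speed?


Given: N1 = 68 teeth, w1 = 230 RPM, N2 = 92 teeth
Using N1*w1 = N2*w2
w2 = N1*w1 / N2
w2 = 68*230 / 92
w2 = 15640 / 92
w2 = 170 RPM

170 RPM


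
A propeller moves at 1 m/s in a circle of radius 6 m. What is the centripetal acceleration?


Given: v = 1 m/s, r = 6 m
Using a_c = v^2 / r
a_c = 1^2 / 6
a_c = 1 / 6
a_c = 1/6 m/s^2

1/6 m/s^2


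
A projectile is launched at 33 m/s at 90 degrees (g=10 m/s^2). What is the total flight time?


Given: v0 = 33 m/s, theta = 90 deg, g = 10 m/s^2
sin(90) = 1
Using T = 2*v0*sin(theta) / g
T = 2*33*1 / 10
T = 66 / 10
T = 33/5 s

33/5 s


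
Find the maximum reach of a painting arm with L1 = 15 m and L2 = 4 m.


Given: L1 = 15 m, L2 = 4 m
For a 2-link planar arm, max reach = L1 + L2 (fully extended)
Max reach = 15 + 4
Max reach = 19 m

19 m


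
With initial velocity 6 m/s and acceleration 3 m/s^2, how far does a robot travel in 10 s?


Given: v0 = 6 m/s, a = 3 m/s^2, t = 10 s
Using s = v0*t + (1/2)*a*t^2
s = 6*10 + (1/2)*3*10^2
s = 60 + (1/2)*300
s = 60 + 150
s = 210

210 m


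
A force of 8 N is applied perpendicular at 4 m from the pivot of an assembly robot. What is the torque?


Given: F = 8 N, r = 4 m, angle = 90 deg (perpendicular)
Using tau = F * r * sin(90)
sin(90) = 1
tau = 8 * 4 * 1
tau = 32 Nm

32 Nm


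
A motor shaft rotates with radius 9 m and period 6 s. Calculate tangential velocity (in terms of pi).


Given: radius r = 9 m, period T = 6 s
Using v = 2*pi*r / T
v = 2*pi*9 / 6
v = 18*pi / 6
v = 3*pi m/s

3*pi m/s


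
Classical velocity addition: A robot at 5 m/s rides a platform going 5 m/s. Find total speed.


Given: object velocity = 5 m/s, platform velocity = 5 m/s (same direction)
Using classical velocity addition: v_total = v_object + v_platform
v_total = 5 + 5
v_total = 10 m/s

10 m/s


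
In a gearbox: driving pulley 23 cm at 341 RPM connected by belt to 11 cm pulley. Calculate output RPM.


Given: D1 = 23 cm, w1 = 341 RPM, D2 = 11 cm
Using D1*w1 = D2*w2
w2 = D1*w1 / D2
w2 = 23*341 / 11
w2 = 7843 / 11
w2 = 713 RPM

713 RPM


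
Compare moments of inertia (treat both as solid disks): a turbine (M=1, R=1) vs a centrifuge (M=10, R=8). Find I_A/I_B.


Given: M1=1 kg, R1=1 m, M2=10 kg, R2=8 m
For a disk: I = (1/2)*M*R^2, so I_A/I_B = (M1*R1^2)/(M2*R2^2)
M1*R1^2 = 1*1 = 1
M2*R2^2 = 10*64 = 640
I_A/I_B = 1/640 = 1/640

1/640


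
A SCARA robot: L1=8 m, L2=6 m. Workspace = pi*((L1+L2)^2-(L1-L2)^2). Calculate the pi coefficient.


Given: L1 = 8, L2 = 6
(L1+L2)^2 = (14)^2 = 196
(L1-L2)^2 = (2)^2 = 4
Difference = 196 - 4 = 192
This equals 4*L1*L2 = 4*8*6 = 192
Workspace area = 192*pi

192


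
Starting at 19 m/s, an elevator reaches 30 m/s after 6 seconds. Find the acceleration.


Given: initial velocity v0 = 19 m/s, final velocity v = 30 m/s, time t = 6 s
Using a = (v - v0) / t
a = (30 - 19) / 6
a = 11 / 6
a = 11/6 m/s^2

11/6 m/s^2


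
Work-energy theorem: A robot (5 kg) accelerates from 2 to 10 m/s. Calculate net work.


Given: m = 5 kg, v0 = 2 m/s, v = 10 m/s
Using W = (1/2)*m*(v^2 - v0^2)
v^2 = 10^2 = 100
v0^2 = 2^2 = 4
v^2 - v0^2 = 100 - 4 = 96
W = (1/2)*5*96 = 240 J

240 J


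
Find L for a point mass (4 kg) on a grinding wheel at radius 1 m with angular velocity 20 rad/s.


Given: m = 4 kg, r = 1 m, omega = 20 rad/s
For a point mass: I = m*r^2
I = 4*1^2 = 4*1 = 4
L = I*omega = 4*20
L = 80 kg*m^2/s

80 kg*m^2/s
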